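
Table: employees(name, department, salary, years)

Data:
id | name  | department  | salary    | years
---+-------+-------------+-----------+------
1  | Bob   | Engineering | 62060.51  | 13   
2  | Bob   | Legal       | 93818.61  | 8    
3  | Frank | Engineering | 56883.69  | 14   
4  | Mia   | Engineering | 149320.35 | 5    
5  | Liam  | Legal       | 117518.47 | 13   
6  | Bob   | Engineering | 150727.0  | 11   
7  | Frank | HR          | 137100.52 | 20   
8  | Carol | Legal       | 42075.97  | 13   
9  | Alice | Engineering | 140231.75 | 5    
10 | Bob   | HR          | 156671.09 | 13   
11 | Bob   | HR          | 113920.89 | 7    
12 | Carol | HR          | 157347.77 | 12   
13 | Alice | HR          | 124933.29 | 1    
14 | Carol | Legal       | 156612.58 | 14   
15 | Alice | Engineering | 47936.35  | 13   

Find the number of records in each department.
SELECT department, COUNT(*) as count
FROM employees
GROUP BY department

Result:
  Engineering: 6
  HR: 5
  Legal: 4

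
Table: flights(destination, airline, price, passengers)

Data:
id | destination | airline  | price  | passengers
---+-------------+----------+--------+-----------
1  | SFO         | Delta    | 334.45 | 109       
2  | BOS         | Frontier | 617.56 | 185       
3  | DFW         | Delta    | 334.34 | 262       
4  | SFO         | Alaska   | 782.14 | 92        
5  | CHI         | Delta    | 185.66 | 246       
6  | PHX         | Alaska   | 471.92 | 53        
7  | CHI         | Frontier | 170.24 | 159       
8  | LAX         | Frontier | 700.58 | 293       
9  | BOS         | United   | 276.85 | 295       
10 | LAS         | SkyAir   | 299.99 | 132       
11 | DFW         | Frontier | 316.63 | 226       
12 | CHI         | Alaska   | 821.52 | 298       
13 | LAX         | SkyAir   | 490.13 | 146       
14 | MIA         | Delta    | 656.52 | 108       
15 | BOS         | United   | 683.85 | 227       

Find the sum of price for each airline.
SELECT airline, SUM(price) as result
FROM flights
GROUP BY airline

Result:
  Alaska: 2075.58
  Delta: 1510.97
  Frontier: 1805.01
  SkyAir: 790.12
  United: 960.70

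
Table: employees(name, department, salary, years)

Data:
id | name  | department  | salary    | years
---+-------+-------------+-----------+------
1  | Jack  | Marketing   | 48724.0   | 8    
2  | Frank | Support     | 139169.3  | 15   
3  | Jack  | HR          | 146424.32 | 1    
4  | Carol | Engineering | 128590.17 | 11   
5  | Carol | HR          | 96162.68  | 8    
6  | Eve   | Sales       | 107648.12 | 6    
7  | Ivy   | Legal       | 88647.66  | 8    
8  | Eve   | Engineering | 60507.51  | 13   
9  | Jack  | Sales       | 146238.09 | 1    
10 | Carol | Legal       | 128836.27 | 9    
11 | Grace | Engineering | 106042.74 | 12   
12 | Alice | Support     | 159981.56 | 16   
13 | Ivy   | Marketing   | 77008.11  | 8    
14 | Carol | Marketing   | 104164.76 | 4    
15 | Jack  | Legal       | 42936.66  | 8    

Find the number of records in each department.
SELECT department, COUNT(*) as count
FROM employees
GROUP BY department

Result:
  Engineering: 3
  HR: 2
  Legal: 3
  Marketing: 3
  Sales: 2
  Support: 2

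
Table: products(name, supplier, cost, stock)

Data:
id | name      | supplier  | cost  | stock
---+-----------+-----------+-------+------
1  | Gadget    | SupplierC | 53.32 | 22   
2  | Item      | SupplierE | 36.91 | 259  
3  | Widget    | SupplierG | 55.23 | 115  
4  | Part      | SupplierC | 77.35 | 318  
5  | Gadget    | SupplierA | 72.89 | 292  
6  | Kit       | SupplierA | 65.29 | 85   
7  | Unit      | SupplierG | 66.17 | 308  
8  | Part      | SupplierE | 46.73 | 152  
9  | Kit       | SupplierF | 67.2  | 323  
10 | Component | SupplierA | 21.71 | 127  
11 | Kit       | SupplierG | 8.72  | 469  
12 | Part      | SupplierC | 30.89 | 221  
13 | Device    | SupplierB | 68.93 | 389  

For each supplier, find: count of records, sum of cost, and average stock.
SELECT supplier,
       COUNT(*) as cnt,
       SUM(cost) as total_cost,
       AVG(stock) as avg_stock
FROM products
GROUP BY supplier

Result:
  SupplierA: 3 records, 159.89 total cost, 168.00 avg stock
  SupplierB: 1 records, 68.93 total cost, 389.00 avg stock
  SupplierC: 3 records, 161.56 total cost, 187.00 avg stock
  SupplierE: 2 records, 83.64 total cost, 205.50 avg stock
  SupplierF: 1 records, 67.20 total cost, 323.00 avg stock
  SupplierG: 3 records, 130.12 total cost, 297.33 avg stock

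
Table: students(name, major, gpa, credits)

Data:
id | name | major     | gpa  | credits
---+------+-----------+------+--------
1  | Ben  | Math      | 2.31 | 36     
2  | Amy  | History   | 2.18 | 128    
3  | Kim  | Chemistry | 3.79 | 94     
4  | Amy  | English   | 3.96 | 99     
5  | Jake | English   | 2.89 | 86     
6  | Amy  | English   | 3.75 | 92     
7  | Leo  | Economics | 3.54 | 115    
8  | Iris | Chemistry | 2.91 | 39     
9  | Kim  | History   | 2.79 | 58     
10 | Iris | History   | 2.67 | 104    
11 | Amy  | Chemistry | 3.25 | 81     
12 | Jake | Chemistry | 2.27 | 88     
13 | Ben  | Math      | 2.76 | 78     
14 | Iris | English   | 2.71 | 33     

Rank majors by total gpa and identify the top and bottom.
SELECT major, SUM(gpa)
FROM students
GROUP BY major
ORDER BY SUM(gpa)

All groups:
  Economics: 3.54
  Math: 5.07
  History: 7.64
  Chemistry: 12.22
  English: 13.31

Highest: English (13.31)
Lowest: Economics (3.54)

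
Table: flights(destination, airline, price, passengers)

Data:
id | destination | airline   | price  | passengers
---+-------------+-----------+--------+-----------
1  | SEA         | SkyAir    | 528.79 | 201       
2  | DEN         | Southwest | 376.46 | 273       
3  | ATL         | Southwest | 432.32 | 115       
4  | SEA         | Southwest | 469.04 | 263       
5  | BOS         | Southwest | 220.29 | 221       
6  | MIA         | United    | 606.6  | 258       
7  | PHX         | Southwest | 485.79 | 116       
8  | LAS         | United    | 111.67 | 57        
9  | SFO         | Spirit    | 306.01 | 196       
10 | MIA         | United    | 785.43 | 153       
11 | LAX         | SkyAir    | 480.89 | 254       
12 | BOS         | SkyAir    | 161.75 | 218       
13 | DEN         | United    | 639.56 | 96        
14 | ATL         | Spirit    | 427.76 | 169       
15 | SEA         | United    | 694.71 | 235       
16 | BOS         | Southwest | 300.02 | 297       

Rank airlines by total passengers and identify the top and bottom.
SELECT airline, SUM(passengers)
FROM flights
GROUP BY airline
ORDER BY SUM(passengers)

All groups:
  Spirit: 365
  SkyAir: 673
  United: 799
  Southwest: 1285

Highest: Southwest (1285)
Lowest: Spirit (365)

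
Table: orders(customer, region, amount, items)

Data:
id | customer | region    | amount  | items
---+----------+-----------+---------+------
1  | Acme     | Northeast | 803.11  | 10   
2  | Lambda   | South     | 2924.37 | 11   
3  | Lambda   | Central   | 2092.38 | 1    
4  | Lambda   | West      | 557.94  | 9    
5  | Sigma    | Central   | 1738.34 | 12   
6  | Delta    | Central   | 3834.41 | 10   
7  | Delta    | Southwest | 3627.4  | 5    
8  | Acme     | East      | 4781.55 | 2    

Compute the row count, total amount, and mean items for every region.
SELECT region,
       COUNT(*) as cnt,
       SUM(amount) as total_amount,
       AVG(items) as avg_items
FROM orders
GROUP BY region

Result:
  Central: 3 records, 7665.13 total amount, 7.67 avg items
  East: 1 records, 4781.55 total amount, 2.00 avg items
  Northeast: 1 records, 803.11 total amount, 10.00 avg items
  South: 1 records, 2924.37 total amount, 11.00 avg items
  Southwest: 1 records, 3627.40 total amount, 5.00 avg items
  West: 1 records, 557.94 total amount, 9.00 avg items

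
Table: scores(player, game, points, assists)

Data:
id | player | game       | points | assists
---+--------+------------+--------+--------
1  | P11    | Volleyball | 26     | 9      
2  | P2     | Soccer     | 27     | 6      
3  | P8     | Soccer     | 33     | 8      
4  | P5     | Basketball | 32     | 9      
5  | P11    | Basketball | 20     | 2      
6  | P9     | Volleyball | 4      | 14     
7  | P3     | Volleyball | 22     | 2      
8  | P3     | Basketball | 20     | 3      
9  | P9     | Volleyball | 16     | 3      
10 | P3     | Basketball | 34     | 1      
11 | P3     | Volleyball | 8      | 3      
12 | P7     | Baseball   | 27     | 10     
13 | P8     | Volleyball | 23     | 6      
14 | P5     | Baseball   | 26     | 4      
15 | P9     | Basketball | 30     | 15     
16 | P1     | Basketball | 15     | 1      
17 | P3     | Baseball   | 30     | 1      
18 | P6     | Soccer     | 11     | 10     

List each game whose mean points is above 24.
SELECT game, AVG(points)
FROM scores
GROUP BY game
HAVING AVG(points) > 24

Result:
  Baseball: avg=27.67
  Basketball: avg=25.17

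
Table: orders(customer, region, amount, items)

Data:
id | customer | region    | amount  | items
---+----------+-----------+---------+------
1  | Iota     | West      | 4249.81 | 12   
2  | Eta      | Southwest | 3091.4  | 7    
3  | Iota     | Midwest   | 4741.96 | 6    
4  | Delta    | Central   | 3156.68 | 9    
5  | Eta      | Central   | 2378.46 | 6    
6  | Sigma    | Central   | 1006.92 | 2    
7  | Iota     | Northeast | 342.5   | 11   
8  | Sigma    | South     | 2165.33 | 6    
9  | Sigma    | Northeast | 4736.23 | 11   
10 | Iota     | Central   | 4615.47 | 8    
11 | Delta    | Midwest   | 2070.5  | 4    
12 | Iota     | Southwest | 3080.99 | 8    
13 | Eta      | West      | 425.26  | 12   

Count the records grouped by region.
SELECT region, COUNT(*) as count
FROM orders
GROUP BY region

Result:
  Central: 4
  Midwest: 2
  Northeast: 2
  South: 1
  Southwest: 2
  West: 2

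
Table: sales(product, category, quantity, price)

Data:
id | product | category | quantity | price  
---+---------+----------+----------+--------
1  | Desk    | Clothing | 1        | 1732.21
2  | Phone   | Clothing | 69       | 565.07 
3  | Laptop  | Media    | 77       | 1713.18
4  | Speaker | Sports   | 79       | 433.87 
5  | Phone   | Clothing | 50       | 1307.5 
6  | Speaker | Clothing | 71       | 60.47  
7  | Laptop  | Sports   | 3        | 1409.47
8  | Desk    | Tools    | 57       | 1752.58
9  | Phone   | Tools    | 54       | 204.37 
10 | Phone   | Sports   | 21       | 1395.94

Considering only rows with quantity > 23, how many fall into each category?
SELECT category, COUNT(*)
FROM sales
WHERE quantity > 23
GROUP BY category

Note: WHERE filters rows before grouping.

Result:
  Clothing: 3
  Media: 1
  Sports: 1
  Tools: 2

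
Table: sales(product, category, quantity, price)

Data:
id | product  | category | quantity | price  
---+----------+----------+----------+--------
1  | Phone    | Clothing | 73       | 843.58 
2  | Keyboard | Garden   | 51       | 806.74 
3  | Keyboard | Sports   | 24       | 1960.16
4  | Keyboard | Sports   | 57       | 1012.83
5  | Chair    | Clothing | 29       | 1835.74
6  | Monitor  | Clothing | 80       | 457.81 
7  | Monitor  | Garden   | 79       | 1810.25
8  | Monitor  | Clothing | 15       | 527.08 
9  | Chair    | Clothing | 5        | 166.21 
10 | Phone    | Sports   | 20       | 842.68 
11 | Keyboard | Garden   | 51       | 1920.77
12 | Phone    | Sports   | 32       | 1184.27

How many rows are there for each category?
SELECT category, COUNT(*) as count
FROM sales
GROUP BY category

Result:
  Clothing: 5
  Garden: 3
  Sports: 4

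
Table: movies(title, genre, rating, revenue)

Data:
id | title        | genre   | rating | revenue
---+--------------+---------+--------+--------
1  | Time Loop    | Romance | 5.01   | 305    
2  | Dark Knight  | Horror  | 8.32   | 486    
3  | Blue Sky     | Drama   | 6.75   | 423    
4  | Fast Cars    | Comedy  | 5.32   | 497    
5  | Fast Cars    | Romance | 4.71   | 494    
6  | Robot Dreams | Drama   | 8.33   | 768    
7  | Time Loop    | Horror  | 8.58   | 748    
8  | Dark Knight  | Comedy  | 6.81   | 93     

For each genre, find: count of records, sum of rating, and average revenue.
SELECT genre,
       COUNT(*) as cnt,
       SUM(rating) as total_rating,
       AVG(revenue) as avg_revenue
FROM movies
GROUP BY genre

Result:
  Comedy: 2 records, 12.13 total rating, 295.00 avg revenue
  Drama: 2 records, 15.08 total rating, 595.50 avg revenue
  Horror: 2 records, 16.90 total rating, 617.00 avg revenue
  Romance: 2 records, 9.72 total rating, 399.50 avg revenue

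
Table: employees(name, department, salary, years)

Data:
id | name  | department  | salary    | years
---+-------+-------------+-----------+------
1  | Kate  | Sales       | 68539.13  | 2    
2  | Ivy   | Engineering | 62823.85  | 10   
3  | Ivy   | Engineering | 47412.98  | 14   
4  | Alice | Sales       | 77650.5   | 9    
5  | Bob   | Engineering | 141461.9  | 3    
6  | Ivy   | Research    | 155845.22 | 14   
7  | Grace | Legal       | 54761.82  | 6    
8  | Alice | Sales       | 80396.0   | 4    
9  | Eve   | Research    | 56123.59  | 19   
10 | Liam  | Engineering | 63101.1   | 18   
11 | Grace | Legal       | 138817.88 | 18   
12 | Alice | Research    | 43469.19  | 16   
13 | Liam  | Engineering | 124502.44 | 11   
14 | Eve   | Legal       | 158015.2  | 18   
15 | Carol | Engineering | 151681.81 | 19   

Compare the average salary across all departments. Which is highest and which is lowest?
SELECT department, AVG(salary)
FROM employees
GROUP BY department
ORDER BY AVG(salary)

All groups:
  Sales: 75528.54
  Research: 85146.00
  Engineering: 98497.35
  Legal: 117198.30

Highest: Legal (117198.30)
Lowest: Sales (75528.54)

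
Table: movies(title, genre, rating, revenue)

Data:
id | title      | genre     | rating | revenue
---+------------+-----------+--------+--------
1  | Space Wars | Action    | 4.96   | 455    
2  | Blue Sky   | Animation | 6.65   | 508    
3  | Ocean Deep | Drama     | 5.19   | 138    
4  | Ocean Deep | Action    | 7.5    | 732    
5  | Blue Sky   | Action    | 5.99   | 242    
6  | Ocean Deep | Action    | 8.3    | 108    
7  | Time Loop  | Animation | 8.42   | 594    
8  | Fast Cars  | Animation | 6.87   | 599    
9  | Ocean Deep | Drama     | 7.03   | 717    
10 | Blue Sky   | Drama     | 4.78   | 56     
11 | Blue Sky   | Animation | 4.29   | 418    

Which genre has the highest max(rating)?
SELECT genre, MAX(rating) as val
FROM movies
GROUP BY genre
ORDER BY val DESC
LIMIT 1

Result: Animation with max(rating) = 8.42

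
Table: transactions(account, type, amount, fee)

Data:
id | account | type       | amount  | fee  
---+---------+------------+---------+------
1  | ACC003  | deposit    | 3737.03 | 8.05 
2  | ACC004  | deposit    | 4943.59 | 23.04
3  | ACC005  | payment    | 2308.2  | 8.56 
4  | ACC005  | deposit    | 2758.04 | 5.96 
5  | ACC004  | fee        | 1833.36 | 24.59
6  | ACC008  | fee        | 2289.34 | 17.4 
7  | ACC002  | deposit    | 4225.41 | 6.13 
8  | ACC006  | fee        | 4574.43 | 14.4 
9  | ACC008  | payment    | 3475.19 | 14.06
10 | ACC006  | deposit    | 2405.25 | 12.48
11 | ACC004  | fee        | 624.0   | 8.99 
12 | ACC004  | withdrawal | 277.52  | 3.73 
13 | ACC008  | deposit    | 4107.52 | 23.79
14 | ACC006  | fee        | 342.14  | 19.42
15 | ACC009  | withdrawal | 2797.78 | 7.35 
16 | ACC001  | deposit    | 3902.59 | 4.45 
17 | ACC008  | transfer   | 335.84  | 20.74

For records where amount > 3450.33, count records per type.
SELECT type, COUNT(*)
FROM transactions
WHERE amount > 3450.33
GROUP BY type

Note: WHERE filters rows before grouping.

Result:
  deposit: 5
  fee: 1
  payment: 1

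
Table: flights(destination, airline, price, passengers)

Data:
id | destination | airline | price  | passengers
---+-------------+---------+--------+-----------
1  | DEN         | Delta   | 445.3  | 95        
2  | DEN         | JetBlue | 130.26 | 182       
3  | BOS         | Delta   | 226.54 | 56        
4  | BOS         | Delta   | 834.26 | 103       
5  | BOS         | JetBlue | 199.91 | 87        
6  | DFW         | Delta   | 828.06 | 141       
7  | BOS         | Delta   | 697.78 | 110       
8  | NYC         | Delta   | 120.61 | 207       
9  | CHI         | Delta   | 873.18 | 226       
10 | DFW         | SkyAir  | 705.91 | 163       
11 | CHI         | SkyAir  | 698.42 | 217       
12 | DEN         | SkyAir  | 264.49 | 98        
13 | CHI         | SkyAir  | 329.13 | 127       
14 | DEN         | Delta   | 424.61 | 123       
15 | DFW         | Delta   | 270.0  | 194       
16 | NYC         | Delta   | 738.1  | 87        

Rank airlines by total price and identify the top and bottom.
SELECT airline, SUM(price)
FROM flights
GROUP BY airline
ORDER BY SUM(price)

All groups:
  JetBlue: 330.17
  SkyAir: 1997.95
  Delta: 5458.44

Highest: Delta (5458.44)
Lowest: JetBlue (330.17)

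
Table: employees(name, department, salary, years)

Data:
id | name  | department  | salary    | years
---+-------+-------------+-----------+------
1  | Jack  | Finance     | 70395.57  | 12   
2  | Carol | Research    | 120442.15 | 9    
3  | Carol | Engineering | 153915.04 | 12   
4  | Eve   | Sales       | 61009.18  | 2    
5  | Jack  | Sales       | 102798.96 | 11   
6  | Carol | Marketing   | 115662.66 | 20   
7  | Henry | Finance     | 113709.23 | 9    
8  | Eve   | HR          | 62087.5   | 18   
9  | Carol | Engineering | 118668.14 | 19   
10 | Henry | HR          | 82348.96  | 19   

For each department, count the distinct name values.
SELECT department, COUNT(DISTINCT name)
FROM employees
GROUP BY department

Result:
  Engineering: 1 distinct
  Finance: 2 distinct
  HR: 2 distinct
  Marketing: 1 distinct
  Research: 1 distinct
  Sales: 2 distinct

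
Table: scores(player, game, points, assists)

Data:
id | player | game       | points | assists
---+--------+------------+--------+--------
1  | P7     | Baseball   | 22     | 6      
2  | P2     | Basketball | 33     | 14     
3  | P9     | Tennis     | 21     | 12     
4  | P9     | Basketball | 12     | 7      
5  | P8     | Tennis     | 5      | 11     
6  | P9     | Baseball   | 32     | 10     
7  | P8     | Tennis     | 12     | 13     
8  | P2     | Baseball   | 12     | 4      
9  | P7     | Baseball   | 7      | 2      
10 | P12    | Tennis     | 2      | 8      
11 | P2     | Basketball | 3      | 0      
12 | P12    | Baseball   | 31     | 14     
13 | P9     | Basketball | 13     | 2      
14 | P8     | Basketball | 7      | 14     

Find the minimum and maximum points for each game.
SELECT game, MIN(points), MAX(points)
FROM scores
GROUP BY game

Result:
  Baseball: min=7, max=32
  Basketball: min=3, max=33
  Tennis: min=2, max=21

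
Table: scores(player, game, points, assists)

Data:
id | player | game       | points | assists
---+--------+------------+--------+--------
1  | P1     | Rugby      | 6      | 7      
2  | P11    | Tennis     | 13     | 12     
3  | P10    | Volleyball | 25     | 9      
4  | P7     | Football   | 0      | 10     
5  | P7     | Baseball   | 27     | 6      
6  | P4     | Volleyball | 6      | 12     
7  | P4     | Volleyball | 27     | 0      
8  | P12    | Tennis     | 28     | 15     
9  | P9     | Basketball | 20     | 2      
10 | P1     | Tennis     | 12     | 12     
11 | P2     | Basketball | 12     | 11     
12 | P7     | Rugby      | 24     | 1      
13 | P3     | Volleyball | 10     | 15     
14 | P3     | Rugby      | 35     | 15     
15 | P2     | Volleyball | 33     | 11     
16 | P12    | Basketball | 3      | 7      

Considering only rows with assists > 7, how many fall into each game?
SELECT game, COUNT(*)
FROM scores
WHERE assists > 7
GROUP BY game

Note: WHERE filters rows before grouping.

Result:
  Basketball: 1
  Football: 1
  Rugby: 1
  Tennis: 3
  Volleyball: 4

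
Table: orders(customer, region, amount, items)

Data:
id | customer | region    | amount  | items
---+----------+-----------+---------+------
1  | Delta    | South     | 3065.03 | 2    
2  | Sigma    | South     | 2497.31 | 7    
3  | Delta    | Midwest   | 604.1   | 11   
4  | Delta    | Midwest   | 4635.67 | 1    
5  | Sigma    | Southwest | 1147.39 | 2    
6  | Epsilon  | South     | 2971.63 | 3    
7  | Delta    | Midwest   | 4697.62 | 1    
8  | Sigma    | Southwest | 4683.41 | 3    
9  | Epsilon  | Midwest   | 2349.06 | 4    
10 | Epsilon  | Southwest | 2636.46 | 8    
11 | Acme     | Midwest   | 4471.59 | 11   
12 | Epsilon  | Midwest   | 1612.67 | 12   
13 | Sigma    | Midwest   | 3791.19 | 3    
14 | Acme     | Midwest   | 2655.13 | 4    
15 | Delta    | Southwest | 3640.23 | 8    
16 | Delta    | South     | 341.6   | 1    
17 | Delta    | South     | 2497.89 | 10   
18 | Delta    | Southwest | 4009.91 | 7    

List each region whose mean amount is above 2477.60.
SELECT region, AVG(amount)
FROM orders
GROUP BY region
HAVING AVG(amount) > 2477.60

Result:
  Midwest: avg=3102.13
  Southwest: avg=3223.48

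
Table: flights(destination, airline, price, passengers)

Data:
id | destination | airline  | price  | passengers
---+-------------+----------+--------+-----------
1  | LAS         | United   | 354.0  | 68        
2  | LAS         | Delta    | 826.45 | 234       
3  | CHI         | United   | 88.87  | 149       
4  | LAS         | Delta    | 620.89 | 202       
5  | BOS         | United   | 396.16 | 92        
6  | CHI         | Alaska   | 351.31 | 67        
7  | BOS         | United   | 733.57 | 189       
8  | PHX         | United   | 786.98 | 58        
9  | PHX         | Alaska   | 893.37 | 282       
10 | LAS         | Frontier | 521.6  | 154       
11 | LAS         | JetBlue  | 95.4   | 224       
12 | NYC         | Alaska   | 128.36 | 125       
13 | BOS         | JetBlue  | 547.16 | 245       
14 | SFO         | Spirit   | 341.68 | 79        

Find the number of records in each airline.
SELECT airline, COUNT(*) as count
FROM flights
GROUP BY airline

Result:
  Alaska: 3
  Delta: 2
  Frontier: 1
  JetBlue: 2
  Spirit: 1
  United: 5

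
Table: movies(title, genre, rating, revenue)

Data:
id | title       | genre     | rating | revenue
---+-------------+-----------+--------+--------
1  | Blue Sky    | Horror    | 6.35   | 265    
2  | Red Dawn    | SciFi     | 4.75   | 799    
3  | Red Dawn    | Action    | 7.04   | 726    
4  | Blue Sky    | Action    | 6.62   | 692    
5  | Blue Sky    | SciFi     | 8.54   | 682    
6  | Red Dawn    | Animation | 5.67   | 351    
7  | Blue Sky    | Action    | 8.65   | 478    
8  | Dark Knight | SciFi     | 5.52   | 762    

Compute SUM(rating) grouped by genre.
SELECT genre, SUM(rating) as result
FROM movies
GROUP BY genre

Result:
  Action: 22.31
  Animation: 5.67
  Horror: 6.35
  SciFi: 18.81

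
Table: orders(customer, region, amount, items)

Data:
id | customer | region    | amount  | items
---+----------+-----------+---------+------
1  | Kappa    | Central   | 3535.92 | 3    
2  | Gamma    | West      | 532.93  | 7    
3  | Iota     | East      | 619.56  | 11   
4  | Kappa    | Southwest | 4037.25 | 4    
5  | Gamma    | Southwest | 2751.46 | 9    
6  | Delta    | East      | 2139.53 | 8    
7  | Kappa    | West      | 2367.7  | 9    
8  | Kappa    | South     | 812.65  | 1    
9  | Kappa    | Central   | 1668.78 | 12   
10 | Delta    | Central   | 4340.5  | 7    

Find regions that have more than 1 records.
SELECT region, COUNT(*) as cnt
FROM orders
GROUP BY region
HAVING COUNT(*) > 1

Result:
  Central: 3
  East: 2
  Southwest: 2
  West: 2

Note: HAVING filters groups after aggregation, WHERE filters rows before.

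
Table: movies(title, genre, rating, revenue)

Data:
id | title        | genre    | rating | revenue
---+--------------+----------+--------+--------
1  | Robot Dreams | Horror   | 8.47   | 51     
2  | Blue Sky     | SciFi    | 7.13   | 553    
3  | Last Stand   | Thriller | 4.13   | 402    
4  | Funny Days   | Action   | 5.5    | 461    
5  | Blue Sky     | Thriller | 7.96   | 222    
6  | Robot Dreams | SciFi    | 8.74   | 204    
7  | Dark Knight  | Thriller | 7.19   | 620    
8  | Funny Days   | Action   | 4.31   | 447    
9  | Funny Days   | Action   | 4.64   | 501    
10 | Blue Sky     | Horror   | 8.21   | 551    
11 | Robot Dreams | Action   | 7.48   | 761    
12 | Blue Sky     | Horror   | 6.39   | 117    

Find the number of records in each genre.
SELECT genre, COUNT(*) as count
FROM movies
GROUP BY genre

Result:
  Action: 4
  Horror: 3
  SciFi: 2
  Thriller: 3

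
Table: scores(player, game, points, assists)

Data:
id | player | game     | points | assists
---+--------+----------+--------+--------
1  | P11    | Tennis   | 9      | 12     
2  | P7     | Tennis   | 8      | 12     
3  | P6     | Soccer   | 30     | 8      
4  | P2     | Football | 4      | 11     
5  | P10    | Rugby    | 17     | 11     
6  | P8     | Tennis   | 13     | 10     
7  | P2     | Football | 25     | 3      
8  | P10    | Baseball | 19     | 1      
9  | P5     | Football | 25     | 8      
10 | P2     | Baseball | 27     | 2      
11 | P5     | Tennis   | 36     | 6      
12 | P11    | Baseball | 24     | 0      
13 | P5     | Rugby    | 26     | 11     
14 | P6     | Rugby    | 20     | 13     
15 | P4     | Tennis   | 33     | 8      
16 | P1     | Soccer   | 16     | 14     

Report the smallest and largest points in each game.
SELECT game, MIN(points), MAX(points)
FROM scores
GROUP BY game

Result:
  Baseball: min=19, max=27
  Football: min=4, max=25
  Rugby: min=17, max=26
  Soccer: min=16, max=30
  Tennis: min=8, max=36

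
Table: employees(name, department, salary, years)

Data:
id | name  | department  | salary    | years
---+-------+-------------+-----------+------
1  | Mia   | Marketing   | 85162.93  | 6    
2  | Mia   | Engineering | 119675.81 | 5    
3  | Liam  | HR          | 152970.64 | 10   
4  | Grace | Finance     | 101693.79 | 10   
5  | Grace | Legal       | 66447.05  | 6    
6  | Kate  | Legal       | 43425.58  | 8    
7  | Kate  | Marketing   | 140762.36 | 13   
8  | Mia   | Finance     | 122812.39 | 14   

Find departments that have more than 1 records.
SELECT department, COUNT(*) as cnt
FROM employees
GROUP BY department
HAVING COUNT(*) > 1

Result:
  Finance: 2
  Legal: 2
  Marketing: 2

Note: HAVING filters groups after aggregation, WHERE filters rows before.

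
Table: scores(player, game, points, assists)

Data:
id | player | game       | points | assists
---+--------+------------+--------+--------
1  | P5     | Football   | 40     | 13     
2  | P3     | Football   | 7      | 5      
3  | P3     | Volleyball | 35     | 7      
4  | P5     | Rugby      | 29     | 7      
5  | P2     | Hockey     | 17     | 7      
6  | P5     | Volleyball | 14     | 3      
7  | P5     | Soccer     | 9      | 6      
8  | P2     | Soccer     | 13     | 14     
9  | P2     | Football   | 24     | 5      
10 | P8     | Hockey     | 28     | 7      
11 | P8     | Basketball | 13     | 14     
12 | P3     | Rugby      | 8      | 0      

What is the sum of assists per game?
SELECT game, SUM(assists) as result
FROM scores
GROUP BY game

Result:
  Basketball: 14
  Football: 23
  Hockey: 14
  Rugby: 7
  Soccer: 20
  Volleyball: 10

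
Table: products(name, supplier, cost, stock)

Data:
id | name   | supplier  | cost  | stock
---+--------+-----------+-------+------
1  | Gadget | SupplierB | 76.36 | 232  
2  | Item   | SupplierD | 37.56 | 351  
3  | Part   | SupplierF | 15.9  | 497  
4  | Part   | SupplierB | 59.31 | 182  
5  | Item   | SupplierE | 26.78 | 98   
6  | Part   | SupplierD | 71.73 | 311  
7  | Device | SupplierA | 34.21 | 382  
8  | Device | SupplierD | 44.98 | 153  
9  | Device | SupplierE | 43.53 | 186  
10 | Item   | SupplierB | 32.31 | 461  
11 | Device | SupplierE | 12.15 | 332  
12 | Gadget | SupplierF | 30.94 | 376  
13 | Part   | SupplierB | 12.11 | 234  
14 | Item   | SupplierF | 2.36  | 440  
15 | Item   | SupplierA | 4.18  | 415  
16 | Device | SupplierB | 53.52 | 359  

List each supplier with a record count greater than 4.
SELECT supplier, COUNT(*) as cnt
FROM products
GROUP BY supplier
HAVING COUNT(*) > 4

Result:
  SupplierB: 5

Note: HAVING filters groups after aggregation, WHERE filters rows before.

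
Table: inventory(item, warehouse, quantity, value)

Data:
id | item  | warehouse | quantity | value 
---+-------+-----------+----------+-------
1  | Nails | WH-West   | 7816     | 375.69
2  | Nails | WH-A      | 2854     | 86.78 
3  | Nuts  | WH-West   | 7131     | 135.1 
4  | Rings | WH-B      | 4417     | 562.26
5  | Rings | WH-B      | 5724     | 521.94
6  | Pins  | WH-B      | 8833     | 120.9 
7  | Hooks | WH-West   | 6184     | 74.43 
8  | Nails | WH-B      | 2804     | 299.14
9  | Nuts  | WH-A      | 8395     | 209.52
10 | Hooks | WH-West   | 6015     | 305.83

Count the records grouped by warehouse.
SELECT warehouse, COUNT(*) as count
FROM inventory
GROUP BY warehouse

Result:
  WH-A: 2
  WH-B: 4
  WH-West: 4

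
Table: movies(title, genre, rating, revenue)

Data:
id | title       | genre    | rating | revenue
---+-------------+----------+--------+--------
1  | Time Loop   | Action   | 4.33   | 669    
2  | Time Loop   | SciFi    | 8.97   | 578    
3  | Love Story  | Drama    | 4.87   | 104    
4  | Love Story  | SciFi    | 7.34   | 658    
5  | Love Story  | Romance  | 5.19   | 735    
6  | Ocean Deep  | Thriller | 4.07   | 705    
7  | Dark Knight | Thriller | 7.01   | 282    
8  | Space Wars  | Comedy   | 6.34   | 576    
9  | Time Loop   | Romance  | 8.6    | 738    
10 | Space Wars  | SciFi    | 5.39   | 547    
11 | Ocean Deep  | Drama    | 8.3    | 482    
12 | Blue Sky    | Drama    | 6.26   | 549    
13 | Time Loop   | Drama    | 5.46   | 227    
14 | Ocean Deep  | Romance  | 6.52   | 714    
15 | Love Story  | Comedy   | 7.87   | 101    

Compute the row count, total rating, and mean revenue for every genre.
SELECT genre,
       COUNT(*) as cnt,
       SUM(rating) as total_rating,
       AVG(revenue) as avg_revenue
FROM movies
GROUP BY genre

Result:
  Action: 1 records, 4.33 total rating, 669.00 avg revenue
  Comedy: 2 records, 14.21 total rating, 338.50 avg revenue
  Drama: 4 records, 24.89 total rating, 340.50 avg revenue
  Romance: 3 records, 20.31 total rating, 729.00 avg revenue
  SciFi: 3 records, 21.70 total rating, 594.33 avg revenue
  Thriller: 2 records, 11.08 total rating, 493.50 avg revenue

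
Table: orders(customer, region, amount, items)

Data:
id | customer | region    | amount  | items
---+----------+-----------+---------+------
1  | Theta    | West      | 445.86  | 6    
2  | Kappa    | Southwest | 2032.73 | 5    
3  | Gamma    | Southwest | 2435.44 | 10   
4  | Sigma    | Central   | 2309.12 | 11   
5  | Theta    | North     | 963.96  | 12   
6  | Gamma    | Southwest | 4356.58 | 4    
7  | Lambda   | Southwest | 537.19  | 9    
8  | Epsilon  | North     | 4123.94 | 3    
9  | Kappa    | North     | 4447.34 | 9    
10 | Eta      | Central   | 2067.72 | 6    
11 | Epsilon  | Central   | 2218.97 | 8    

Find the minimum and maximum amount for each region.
SELECT region, MIN(amount), MAX(amount)
FROM orders
GROUP BY region

Result:
  Central: min=2067.72, max=2309.12
  North: min=963.96, max=4447.34
  Southwest: min=537.19, max=4356.58
  West: min=445.86, max=445.86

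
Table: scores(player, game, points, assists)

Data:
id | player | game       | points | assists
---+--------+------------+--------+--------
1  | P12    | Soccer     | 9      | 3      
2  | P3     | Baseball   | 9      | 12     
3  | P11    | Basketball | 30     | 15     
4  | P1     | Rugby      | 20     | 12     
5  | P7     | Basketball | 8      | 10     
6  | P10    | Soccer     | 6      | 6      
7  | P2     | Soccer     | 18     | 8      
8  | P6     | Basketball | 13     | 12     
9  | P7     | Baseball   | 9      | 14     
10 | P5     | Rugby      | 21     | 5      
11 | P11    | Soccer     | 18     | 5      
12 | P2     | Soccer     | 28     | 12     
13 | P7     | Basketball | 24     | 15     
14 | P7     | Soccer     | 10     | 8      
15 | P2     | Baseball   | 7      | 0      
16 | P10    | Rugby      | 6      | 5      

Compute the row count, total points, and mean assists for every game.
SELECT game,
       COUNT(*) as cnt,
       SUM(points) as total_points,
       AVG(assists) as avg_assists
FROM scores
GROUP BY game

Result:
  Baseball: 3 records, 25 total points, 8.67 avg assists
  Basketball: 4 records, 75 total points, 13.00 avg assists
  Rugby: 3 records, 47 total points, 7.33 avg assists
  Soccer: 6 records, 89 total points, 7.00 avg assists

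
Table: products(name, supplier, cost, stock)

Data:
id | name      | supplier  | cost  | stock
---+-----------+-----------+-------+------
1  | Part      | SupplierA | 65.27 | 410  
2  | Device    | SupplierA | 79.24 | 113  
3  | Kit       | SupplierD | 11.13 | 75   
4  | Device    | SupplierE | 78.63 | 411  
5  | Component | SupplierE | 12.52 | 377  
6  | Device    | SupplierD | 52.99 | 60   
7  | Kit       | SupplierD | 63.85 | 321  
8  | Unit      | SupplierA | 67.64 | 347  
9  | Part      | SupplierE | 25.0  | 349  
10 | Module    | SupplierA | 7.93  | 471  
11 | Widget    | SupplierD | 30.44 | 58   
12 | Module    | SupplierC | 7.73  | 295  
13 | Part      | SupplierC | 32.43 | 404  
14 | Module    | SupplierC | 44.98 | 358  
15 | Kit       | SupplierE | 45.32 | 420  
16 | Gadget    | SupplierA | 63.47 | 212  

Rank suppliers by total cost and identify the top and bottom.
SELECT supplier, SUM(cost)
FROM products
GROUP BY supplier
ORDER BY SUM(cost)

All groups:
  SupplierC: 85.14
  SupplierD: 158.41
  SupplierE: 161.47
  SupplierA: 283.55

Highest: SupplierA (283.55)
Lowest: SupplierC (85.14)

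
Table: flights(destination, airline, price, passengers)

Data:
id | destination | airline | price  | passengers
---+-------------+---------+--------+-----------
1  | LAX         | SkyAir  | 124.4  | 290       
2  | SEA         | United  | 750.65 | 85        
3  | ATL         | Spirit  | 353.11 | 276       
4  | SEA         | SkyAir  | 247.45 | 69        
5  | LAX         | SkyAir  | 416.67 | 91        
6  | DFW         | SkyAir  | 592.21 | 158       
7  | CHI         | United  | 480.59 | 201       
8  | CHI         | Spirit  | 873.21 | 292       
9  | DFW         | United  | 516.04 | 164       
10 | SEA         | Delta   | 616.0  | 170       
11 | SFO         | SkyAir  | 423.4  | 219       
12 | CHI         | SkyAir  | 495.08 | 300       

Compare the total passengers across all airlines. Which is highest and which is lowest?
SELECT airline, SUM(passengers)
FROM flights
GROUP BY airline
ORDER BY SUM(passengers)

All groups:
  Delta: 170
  United: 450
  Spirit: 568
  SkyAir: 1127

Highest: SkyAir (1127)
Lowest: Delta (170)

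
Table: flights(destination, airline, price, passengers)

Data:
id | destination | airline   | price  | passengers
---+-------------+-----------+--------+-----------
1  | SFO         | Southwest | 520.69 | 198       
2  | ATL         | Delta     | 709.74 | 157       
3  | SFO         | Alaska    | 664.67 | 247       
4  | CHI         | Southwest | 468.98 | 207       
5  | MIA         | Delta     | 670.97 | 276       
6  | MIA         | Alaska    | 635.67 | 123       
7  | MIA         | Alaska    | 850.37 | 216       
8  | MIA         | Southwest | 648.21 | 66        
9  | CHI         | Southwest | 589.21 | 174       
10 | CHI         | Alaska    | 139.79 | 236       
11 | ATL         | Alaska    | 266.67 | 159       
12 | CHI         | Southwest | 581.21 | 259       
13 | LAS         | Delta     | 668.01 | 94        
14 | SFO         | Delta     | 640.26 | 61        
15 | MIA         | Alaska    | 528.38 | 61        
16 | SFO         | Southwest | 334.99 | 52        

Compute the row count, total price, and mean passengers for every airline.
SELECT airline,
       COUNT(*) as cnt,
       SUM(price) as total_price,
       AVG(passengers) as avg_passengers
FROM flights
GROUP BY airline

Result:
  Alaska: 6 records, 3085.55 total price, 173.67 avg passengers
  Delta: 4 records, 2688.98 total price, 147.00 avg passengers
  Southwest: 6 records, 3143.29 total price, 159.33 avg passengers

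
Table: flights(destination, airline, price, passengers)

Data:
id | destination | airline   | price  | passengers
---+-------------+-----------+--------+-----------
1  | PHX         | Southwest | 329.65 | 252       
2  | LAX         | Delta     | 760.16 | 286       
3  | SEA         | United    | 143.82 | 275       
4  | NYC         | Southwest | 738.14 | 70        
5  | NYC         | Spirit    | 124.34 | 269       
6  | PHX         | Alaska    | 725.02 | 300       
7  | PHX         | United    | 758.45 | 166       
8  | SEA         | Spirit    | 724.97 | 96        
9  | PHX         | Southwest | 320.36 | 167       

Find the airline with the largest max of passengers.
SELECT airline, MAX(passengers) as val
FROM flights
GROUP BY airline
ORDER BY val DESC
LIMIT 1

Result: Alaska with max(passengers) = 300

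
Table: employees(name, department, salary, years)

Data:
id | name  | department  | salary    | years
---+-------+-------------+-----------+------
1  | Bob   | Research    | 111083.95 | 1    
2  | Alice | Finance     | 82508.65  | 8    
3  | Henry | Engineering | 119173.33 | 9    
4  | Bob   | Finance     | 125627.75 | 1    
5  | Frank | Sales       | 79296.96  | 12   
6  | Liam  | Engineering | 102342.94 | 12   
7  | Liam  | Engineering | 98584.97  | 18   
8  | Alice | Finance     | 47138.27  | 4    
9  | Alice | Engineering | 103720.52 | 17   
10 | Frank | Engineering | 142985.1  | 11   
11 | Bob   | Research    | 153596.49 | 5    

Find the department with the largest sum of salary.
SELECT department, SUM(salary) as val
FROM employees
GROUP BY department
ORDER BY val DESC
LIMIT 1

Result: Engineering with sum(salary) = 566806.86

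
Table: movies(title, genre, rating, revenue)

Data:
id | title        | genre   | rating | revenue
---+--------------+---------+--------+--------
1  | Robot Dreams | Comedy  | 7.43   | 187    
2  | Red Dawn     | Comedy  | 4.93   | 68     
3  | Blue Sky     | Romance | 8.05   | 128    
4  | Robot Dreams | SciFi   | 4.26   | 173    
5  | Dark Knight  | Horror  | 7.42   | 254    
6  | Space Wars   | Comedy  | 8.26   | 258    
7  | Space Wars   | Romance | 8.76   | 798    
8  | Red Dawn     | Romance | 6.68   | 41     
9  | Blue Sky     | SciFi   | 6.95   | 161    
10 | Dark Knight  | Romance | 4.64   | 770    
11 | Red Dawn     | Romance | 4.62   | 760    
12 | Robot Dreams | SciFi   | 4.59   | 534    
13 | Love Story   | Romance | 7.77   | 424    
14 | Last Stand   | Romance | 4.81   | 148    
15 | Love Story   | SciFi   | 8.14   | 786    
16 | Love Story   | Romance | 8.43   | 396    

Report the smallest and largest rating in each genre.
SELECT genre, MIN(rating), MAX(rating)
FROM movies
GROUP BY genre

Result:
  Comedy: min=4.93, max=8.26
  Horror: min=7.42, max=7.42
  Romance: min=4.62, max=8.76
  SciFi: min=4.26, max=8.14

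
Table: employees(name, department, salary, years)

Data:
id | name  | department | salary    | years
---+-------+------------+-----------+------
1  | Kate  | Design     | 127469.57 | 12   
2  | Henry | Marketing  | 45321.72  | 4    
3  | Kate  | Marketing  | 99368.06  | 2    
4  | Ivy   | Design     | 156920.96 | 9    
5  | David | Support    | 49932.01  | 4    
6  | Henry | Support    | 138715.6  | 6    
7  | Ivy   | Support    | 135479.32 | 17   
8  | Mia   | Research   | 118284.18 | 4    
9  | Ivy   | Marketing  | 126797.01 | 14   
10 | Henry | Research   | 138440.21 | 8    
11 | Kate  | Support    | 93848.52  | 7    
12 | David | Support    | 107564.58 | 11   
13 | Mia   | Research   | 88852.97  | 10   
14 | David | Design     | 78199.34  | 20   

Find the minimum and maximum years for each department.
SELECT department, MIN(years), MAX(years)
FROM employees
GROUP BY department

Result:
  Design: min=9, max=20
  Marketing: min=2, max=14
  Research: min=4, max=10
  Support: min=4, max=17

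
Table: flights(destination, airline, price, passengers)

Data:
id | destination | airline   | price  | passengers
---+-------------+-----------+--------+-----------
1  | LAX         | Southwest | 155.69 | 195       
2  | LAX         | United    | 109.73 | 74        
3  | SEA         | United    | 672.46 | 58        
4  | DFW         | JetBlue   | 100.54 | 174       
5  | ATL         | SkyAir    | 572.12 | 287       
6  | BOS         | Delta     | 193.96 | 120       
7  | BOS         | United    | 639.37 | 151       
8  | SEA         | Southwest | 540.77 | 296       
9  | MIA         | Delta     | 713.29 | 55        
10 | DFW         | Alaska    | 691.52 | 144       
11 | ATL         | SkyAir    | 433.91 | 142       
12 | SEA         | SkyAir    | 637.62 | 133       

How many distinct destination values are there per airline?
SELECT airline, COUNT(DISTINCT destination)
FROM flights
GROUP BY airline

Result:
  Alaska: 1 distinct
  Delta: 2 distinct
  JetBlue: 1 distinct
  SkyAir: 2 distinct
  Southwest: 2 distinct
  United: 3 distinct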